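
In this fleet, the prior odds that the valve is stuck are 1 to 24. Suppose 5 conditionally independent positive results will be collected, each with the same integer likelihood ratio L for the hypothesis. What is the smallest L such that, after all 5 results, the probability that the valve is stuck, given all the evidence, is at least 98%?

Prior odds = 1/24.
Target odds = 0.98/0.02 = 49.
Need L⁵ ≥ 49 ÷ (1/24) = 1176.
4⁵ = 1024 < 1176 ≤ 3125 = 5⁵, so L = 5.

5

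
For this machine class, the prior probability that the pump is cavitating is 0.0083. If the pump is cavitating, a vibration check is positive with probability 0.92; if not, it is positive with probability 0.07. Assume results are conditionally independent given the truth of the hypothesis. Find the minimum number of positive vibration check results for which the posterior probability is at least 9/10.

3

Prior odds = 0.0083/0.9917 = 83/9917.
Likelihood ratio of a positive = 0.92/0.07 = 92/7.
Target odds: 0.9 ÷ 0.1 = 9.
Need (83/9917) × (92/7)ⁿ ≥ 9, i.e. (92/7)ⁿ ≥ 89253/83.
(92/7)² = 8464/49 falls short of 89253/83 but (92/7)³ = 778688/343 reaches it, so n = 3.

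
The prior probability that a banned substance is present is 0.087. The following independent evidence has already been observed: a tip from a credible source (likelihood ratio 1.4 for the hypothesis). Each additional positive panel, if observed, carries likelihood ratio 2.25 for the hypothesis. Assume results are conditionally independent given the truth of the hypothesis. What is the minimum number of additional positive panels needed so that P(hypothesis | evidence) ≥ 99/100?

9

Prior odds = 0.087/0.913 = 87/913.
Bayes factor of the evidence already in hand = 1.4.
Odds after that evidence = (87/913) × 1.4 = 609/4565.
Target odds = 0.99/0.01 = 99.
Need 2.25ⁿ ≥ 99 ÷ (609/4565) = 150645/203.
2.25⁸ = 43046721/65536 falls short of 150645/203 but 2.25⁹ = 387420489/262144 reaches it, so n = 9.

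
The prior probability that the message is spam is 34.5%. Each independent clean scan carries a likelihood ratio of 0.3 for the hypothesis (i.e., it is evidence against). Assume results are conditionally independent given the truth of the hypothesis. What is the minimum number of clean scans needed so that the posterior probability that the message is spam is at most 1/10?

2

Prior odds = 0.345/0.655 = 69/131.
Likelihood ratio per clean scan = 0.3.
Target posterior odds = 0.1/0.9 = 1/9.
Need (69/131) × 0.3ⁿ ≤ 1/9, i.e. 0.3ⁿ ≤ 131/621.
0.3¹ = 0.3 is still above 131/621 but 0.3² = 0.09 is at or below it, so n = 2.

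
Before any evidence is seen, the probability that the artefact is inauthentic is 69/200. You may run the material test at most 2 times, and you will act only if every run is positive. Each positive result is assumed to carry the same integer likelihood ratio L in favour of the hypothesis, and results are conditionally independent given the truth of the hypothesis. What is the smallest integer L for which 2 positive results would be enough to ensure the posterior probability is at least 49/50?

10

Prior odds = 0.345/0.655 = 69/131.
Target odds = 0.98/0.02 = 49.
Need L² ≥ 49 ÷ (69/131) = 6419/69.
9² = 81 < 6419/69 ≤ 100 = 10², so L = 10.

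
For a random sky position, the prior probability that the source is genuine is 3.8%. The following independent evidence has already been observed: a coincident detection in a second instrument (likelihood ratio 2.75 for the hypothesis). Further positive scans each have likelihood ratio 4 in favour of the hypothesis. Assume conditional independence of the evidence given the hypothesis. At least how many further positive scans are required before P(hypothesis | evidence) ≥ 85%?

3

Prior odds = 0.038/0.962 = 19/481.
Bayes factor of the evidence already in hand = 2.75.
Odds after that evidence = (19/481) × 2.75 = 209/1924.
Target odds = 0.85/0.15 = 17/3.
Need 4ⁿ ≥ 17/3 ÷ (209/1924) = 32708/627.
4² = 16 falls short of 32708/627 but 4³ = 64 reaches it, so n = 3.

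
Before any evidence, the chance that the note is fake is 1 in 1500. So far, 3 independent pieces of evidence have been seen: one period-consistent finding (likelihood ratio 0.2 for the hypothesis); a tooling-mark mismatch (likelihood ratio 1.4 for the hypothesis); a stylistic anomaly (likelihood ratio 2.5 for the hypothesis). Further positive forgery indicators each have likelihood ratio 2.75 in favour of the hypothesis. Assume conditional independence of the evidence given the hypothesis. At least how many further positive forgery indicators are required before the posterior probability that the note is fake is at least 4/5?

Prior odds = (1/1500)/(1499/1500) = 1/1499.
Combined Bayes factor of the evidence already in hand = 0.2 × 1.4 × 2.5 = 0.7.
Odds after that evidence = (1/1499) × 0.7 = 7/14990.
Target odds = 0.8/0.2 = 4.
Need 2.75ⁿ ≥ 4 ÷ (7/14990) = 59960/7.
2.75⁸ = 214358881/65536 falls short of 59960/7 but 2.75⁹ ≈8994.86 reaches it, so n = 9.

9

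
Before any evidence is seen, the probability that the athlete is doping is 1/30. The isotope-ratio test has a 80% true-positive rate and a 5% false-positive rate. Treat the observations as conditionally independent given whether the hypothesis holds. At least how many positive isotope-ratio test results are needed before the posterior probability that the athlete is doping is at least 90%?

Prior odds = (1/30)/(29/30) = 1/29.
Likelihood ratio of a positive result = 0.8/0.05 = 16.
Target posterior odds = 0.9/0.1 = 9.
Require 16ⁿ ≥ 9 ÷ (1/29) = 261.
16² = 256 falls short of 261 but 16³ = 4096 reaches it, so n = 3.

3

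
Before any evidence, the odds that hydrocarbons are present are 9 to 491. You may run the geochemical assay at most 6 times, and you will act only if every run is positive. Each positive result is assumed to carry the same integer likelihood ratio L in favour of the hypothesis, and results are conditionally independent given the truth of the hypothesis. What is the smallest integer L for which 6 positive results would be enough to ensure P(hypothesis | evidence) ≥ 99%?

5

Prior odds = 9/491.
Target odds = 0.99/0.01 = 99.
Need L⁶ ≥ 99 ÷ (9/491) = 5401.
4⁶ = 4096 < 5401 ≤ 15625 = 5⁶, so L = 5.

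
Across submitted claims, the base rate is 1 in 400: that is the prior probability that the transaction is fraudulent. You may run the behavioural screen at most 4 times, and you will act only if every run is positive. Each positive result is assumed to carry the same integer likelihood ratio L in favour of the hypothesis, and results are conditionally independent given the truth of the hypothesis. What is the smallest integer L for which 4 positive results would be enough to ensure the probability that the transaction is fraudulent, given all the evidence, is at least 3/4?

6

Prior odds = 0.0025/0.9975 = 1/399.
Target odds = 0.75/0.25 = 3.
Need L⁴ ≥ 3 ÷ (1/399) = 1197.
5⁴ = 625 < 1197 ≤ 1296 = 6⁴, so L = 6.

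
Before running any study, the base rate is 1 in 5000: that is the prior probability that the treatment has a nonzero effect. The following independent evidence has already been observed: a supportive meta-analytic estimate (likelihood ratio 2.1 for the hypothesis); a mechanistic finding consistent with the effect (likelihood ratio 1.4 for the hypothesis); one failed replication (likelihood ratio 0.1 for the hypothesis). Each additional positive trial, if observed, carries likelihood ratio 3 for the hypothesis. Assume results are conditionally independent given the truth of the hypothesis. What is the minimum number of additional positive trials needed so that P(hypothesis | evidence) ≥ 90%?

11

Prior odds = 0.0002/0.9998 = 1/4999.
Combined Bayes factor of the evidence already in hand = 2.1 × 1.4 × 0.1 = 0.294.
Odds after that evidence = (1/4999) × 0.294 = 147/2499500.
Target odds = 0.9/0.1 = 9.
Need 3ⁿ ≥ 9 ÷ (147/2499500) = 7498500/49.
3¹⁰ = 59049 falls short of 7498500/49 but 3¹¹ = 177147 reaches it, so n = 11.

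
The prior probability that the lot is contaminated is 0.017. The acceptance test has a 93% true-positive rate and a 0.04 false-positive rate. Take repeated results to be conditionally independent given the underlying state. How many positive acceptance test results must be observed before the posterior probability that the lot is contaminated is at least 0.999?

Prior odds = 0.017/0.983 = 17/983.
Likelihood ratio of a positive result = 0.93/0.04 = 23.25.
Target odds: 0.999 ÷ 0.001 = 999.
Need (17/983) × 23.25ⁿ ≥ 999, i.e. 23.25ⁿ ≥ 982017/17.
23.25³ = 804357/64 falls short of 982017/17 but 23.25⁴ = 74805201/256 reaches it, so n = 4.

4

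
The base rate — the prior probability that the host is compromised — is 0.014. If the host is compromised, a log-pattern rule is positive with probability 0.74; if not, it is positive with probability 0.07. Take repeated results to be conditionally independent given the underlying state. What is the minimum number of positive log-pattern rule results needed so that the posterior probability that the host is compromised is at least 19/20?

Prior odds = 0.014/0.986 = 7/493.
Likelihood ratio of a positive = 0.74/0.07 = 74/7.
Target posterior odds = 0.95/0.05 = 19.
Require (74/7)ⁿ ≥ 19 ÷ (7/493) = 9367/7.
(74/7)³ = 405224/343 falls short of 9367/7 but (74/7)⁴ = 29986576/2401 reaches it, so n = 4.

4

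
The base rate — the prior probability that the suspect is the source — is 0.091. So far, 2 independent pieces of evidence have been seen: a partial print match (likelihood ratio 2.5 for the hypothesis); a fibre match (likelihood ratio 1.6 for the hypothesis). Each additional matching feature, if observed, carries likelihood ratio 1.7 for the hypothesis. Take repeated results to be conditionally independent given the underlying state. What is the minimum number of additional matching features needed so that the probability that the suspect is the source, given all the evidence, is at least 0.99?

11

Prior odds = 0.091/0.909 = 91/909.
Combined Bayes factor of the evidence already in hand = 2.5 × 1.6 = 4.
Odds after that evidence = (91/909) × 4 = 364/909.
Target odds = 0.99/0.01 = 99.
Need 1.7ⁿ ≥ 99 ÷ (364/909) = 89991/364.
1.7¹⁰ ≈201.599 falls short of 89991/364 but 1.7¹¹ ≈342.719 reaches it, so n = 11.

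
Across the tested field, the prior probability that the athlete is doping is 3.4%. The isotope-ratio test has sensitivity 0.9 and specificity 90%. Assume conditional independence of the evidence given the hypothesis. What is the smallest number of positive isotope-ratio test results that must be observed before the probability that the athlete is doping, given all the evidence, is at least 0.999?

5

Prior odds = 0.034/0.966 = 17/483.
False-positive rate = 1 − 0.9 = 0.1; likelihood ratio of a positive = 0.9/0.1 = 9.
Target posterior odds = 0.999/0.001 = 999.
Need (17/483) × 9ⁿ ≥ 999, i.e. 9ⁿ ≥ 482517/17.
9⁴ = 6561 falls short of 482517/17 but 9⁵ = 59049 reaches it, so n = 5.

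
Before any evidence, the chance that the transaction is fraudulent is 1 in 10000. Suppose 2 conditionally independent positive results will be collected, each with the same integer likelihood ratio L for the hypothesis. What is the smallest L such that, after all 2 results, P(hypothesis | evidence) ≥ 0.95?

436

Prior odds = 0.0001/0.9999 = 1/9999.
Target odds = 0.95/0.05 = 19.
Need L² ≥ 19 ÷ (1/9999) = 189981.
435² = 189225 < 189981 ≤ 190096 = 436², so L = 436.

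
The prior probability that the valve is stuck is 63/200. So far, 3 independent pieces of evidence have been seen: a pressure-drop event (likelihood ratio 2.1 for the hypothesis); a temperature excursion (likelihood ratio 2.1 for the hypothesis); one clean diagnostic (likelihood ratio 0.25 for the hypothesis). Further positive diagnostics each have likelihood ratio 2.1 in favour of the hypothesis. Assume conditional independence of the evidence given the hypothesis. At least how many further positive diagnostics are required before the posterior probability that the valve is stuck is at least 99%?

8

Prior odds = 0.315/0.685 = 63/137.
Combined Bayes factor of the evidence already in hand = 2.1 × 2.1 × 0.25 = 1.1025.
Odds after that evidence = (63/137) × 1.1025 = 27783/54800.
Target odds = 0.99/0.01 = 99.
Need 2.1ⁿ ≥ 99 ÷ (27783/54800) = 602800/3087.
2.1⁷ ≈180.109 falls short of 602800/3087 but 2.1⁸ ≈378.229 reaches it, so n = 8.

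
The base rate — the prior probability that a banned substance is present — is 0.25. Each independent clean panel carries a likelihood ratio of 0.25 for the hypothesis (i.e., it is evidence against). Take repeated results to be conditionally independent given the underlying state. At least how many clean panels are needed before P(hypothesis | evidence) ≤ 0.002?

4

Prior odds = 0.25/0.75 = 1/3.
Likelihood ratio per clean panel = 0.25.
Target posterior odds = 0.002/0.998 = 1/499.
Need (1/3) × 0.25ⁿ ≤ 1/499, i.e. 0.25ⁿ ≤ 3/499.
0.25³ = 0.015625 is still above 3/499 but 0.25⁴ = 0.00390625 is at or below it, so n = 4.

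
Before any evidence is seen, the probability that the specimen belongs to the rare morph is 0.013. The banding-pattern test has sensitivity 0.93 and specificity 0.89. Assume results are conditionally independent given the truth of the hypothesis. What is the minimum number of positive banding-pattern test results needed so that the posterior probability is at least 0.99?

Prior odds: 0.013 ÷ 0.987 = 13/987.
False-positive rate = 1 − 0.89 = 0.11; likelihood ratio of a positive = 0.93/0.11 = 93/11.
Target posterior odds = 0.99/0.01 = 99.
Need (13/987) × (93/11)ⁿ ≥ 99, i.e. (93/11)ⁿ ≥ 97713/13.
(93/11)⁴ = 74805201/14641 falls short of 97713/13 but (93/11)⁵ ≈43196.8 reaches it, so n = 5.

5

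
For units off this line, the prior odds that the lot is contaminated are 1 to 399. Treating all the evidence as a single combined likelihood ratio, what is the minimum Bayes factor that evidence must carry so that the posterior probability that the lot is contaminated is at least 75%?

1197

Prior odds = 1/399.
Target odds = 0.75/0.25 = 3.
Required Bayes factor = 3 ÷ (1/399) = 1197.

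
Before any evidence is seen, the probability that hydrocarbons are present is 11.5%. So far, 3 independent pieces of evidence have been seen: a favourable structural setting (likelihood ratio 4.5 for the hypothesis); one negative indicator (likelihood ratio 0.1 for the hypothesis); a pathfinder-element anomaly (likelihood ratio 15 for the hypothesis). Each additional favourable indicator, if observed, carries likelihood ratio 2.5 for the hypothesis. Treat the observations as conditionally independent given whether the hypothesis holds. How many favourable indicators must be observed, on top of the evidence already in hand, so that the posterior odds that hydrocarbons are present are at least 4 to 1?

2

Prior odds = 0.115/0.885 = 23/177.
Combined Bayes factor of the evidence already in hand = 4.5 × 0.1 × 15 = 6.75.
Odds after that evidence = (23/177) × 6.75 = 207/236.
Target odds = 4.
Need 2.5ⁿ ≥ 4 ÷ (207/236) = 944/207.
2.5¹ = 2.5 falls short of 944/207 but 2.5² = 6.25 reaches it, so n = 2.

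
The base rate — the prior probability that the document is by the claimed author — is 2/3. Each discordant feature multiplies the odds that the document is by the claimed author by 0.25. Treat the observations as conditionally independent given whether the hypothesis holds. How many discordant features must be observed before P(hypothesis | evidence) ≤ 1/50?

4

Prior odds: (2/3) ÷ (1/3) = 2.
Likelihood ratio per discordant feature = 0.25.
Target odds: 0.02 ÷ 0.98 = 1/49.
Require 0.25ⁿ ≤ 1/49 ÷ 2 = 1/98.
0.25³ = 0.015625 is still above 1/98 but 0.25⁴ = 0.00390625 is at or below it, so n = 4.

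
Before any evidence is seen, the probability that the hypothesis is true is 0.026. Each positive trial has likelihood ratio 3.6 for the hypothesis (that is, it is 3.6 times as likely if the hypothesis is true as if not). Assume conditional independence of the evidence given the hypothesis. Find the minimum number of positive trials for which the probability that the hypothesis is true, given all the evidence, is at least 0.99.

7

Prior odds: 0.026 ÷ 0.974 = 13/487.
Likelihood ratio per positive trial = 3.6.
Target odds: 0.99 ÷ 0.01 = 99.
Need (13/487) × 3.6ⁿ ≥ 99, i.e. 3.6ⁿ ≥ 48213/13.
3.6⁶ = 34012224/15625 falls short of 48213/13 but 3.6⁷ = 612220032/78125 reaches it, so n = 7.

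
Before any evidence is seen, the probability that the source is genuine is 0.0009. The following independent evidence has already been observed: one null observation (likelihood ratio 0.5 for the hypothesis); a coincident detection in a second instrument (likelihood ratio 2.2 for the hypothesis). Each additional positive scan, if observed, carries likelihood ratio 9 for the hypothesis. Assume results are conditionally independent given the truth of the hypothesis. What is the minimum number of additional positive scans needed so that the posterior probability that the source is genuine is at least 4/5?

Prior odds = 0.0009/0.9991 = 9/9991.
Combined Bayes factor of the evidence already in hand = 0.5 × 2.2 = 1.1.
Odds after that evidence = (9/9991) × 1.1 = 99/99910.
Target odds = 0.8/0.2 = 4.
Need 9ⁿ ≥ 4 ÷ (99/99910) = 399640/99.
9³ = 729 falls short of 399640/99 but 9⁴ = 6561 reaches it, so n = 4.

4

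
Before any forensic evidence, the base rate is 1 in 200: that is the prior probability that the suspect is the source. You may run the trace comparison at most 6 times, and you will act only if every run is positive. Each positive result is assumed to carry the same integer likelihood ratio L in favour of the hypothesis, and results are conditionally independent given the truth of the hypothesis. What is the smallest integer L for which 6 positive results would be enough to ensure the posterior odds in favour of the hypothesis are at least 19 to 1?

Prior odds = 0.005/0.995 = 1/199.
Target odds = 19.
Need L⁶ ≥ 19 ÷ (1/199) = 3781.
3⁶ = 729 < 3781 ≤ 4096 = 4⁶, so L = 4.

4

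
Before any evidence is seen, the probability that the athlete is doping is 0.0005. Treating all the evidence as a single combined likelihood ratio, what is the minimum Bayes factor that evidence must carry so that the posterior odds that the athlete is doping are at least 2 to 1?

Prior odds = 0.0005/0.9995 = 1/1999.
Target odds = 2.
Required Bayes factor = 2 ÷ (1/1999) = 3998.

3998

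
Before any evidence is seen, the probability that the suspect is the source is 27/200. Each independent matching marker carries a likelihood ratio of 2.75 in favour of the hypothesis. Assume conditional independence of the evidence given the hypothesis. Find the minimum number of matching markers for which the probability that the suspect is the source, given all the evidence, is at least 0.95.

5

Prior odds = 0.135/0.865 = 27/173.
Likelihood ratio per matching marker = 2.75.
Target odds: 0.95 ÷ 0.05 = 19.
Need (27/173) × 2.75ⁿ ≥ 19, i.e. 2.75ⁿ ≥ 3287/27.
2.75⁴ = 57.19140625 falls short of 3287/27 but 2.75⁵ = 161051/1024 reaches it, so n = 5.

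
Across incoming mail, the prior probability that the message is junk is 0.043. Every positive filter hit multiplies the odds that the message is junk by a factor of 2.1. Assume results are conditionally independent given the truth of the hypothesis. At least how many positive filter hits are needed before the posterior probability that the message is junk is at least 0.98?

Prior odds: 0.043 ÷ 0.957 = 43/957.
Likelihood ratio per positive filter hit = 2.1.
Target odds: 0.98 ÷ 0.02 = 49.
Require 2.1ⁿ ≥ 49 ÷ (43/957) = 46893/43.
2.1⁹ ≈794.28 falls short of 46893/43 but 2.1¹⁰ ≈1667.99 reaches it, so n = 10.

10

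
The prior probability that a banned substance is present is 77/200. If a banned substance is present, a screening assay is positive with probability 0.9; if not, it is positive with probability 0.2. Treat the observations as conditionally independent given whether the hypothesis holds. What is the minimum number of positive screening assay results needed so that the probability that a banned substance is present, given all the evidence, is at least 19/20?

3

Prior odds: 0.385 ÷ 0.615 = 77/123.
Likelihood ratio of a positive = 0.9/0.2 = 4.5.
Target odds: 0.95 ÷ 0.05 = 19.
Need (77/123) × 4.5ⁿ ≥ 19, i.e. 4.5ⁿ ≥ 2337/77.
4.5² = 20.25 falls short of 2337/77 but 4.5³ = 91.125 reaches it, so n = 3.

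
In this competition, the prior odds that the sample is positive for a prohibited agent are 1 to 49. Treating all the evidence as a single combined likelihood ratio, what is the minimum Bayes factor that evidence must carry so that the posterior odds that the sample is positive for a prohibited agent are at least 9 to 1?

441

Prior odds = 1/49.
Target odds = 9.
Required Bayes factor = 9 ÷ (1/49) = 441.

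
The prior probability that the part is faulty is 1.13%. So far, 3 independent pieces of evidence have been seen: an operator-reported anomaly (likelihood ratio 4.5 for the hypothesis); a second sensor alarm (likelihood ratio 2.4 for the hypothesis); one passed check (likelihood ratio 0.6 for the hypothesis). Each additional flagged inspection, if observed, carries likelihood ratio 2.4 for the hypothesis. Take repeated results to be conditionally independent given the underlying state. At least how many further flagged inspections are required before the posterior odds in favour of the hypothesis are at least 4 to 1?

Prior odds = 0.0113/0.9887 = 113/9887.
Combined Bayes factor of the evidence already in hand = 4.5 × 2.4 × 0.6 = 6.48.
Odds after that evidence = (113/9887) × 6.48 = 18306/247175.
Target odds = 4.
Need 2.4ⁿ ≥ 4 ÷ (18306/247175) = 494350/9153.
2.4⁴ = 33.1776 falls short of 494350/9153 but 2.4⁵ = 79.62624 reaches it, so n = 5.

5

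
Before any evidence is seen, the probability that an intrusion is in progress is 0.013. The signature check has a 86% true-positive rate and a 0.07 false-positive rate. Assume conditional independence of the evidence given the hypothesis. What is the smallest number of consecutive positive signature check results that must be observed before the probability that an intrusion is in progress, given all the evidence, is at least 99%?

4

Prior odds: 0.013 ÷ 0.987 = 13/987.
Likelihood ratio of a positive result = 0.86/0.07 = 86/7.
Target odds: 0.99 ÷ 0.01 = 99.
Need (13/987) × (86/7)ⁿ ≥ 99, i.e. (86/7)ⁿ ≥ 97713/13.
(86/7)³ = 636056/343 falls short of 97713/13 but (86/7)⁴ = 54700816/2401 reaches it, so n = 4.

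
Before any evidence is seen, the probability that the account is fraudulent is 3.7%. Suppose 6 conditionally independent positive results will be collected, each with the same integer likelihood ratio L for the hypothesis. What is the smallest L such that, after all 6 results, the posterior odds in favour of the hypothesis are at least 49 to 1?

4

Prior odds = 0.037/0.963 = 37/963.
Target odds = 49.
Need L⁶ ≥ 49 ÷ (37/963) = 47187/37.
3⁶ = 729 < 47187/37 ≤ 4096 = 4⁶, so L = 4.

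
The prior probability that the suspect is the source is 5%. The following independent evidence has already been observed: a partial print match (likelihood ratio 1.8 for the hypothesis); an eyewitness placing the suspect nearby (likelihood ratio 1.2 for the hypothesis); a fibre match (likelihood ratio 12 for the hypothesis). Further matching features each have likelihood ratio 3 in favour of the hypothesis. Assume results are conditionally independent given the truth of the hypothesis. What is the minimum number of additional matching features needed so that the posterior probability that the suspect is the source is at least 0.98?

4

Prior odds = 0.05/0.95 = 1/19.
Combined Bayes factor of the evidence already in hand = 1.8 × 1.2 × 12 = 25.92.
Odds after that evidence = (1/19) × 25.92 = 648/475.
Target odds = 0.98/0.02 = 49.
Need 3ⁿ ≥ 49 ÷ (648/475) = 23275/648.
3³ = 27 falls short of 23275/648 but 3⁴ = 81 reaches it, so n = 4.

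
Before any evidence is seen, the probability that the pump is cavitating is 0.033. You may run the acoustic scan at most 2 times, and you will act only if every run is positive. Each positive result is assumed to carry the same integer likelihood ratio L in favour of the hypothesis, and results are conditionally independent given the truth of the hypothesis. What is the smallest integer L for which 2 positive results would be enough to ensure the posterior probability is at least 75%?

10

Prior odds = 0.033/0.967 = 33/967.
Target odds = 0.75/0.25 = 3.
Need L² ≥ 3 ÷ (33/967) = 967/11.
9² = 81 < 967/11 ≤ 100 = 10², so L = 10.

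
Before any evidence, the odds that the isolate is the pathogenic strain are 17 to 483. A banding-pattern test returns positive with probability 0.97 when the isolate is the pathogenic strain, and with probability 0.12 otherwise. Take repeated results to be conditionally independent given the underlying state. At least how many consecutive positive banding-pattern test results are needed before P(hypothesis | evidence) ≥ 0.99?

Prior odds = 17/483.
Likelihood ratio of a positive result = 0.97/0.12 = 97/12.
Target posterior odds = 0.99/0.01 = 99.
Require (97/12)ⁿ ≥ 99 ÷ (17/483) = 47817/17.
(97/12)³ = 912673/1728 falls short of 47817/17 but (97/12)⁴ = 88529281/20736 reaches it, so n = 4.

4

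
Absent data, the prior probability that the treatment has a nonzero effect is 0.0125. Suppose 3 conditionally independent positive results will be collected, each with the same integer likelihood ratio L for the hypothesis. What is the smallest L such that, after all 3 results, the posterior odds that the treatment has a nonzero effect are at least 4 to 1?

Prior odds = 0.0125/0.9875 = 1/79.
Target odds = 4.
Need L³ ≥ 4 ÷ (1/79) = 316.
6³ = 216 < 316 ≤ 343 = 7³, so L = 7.

7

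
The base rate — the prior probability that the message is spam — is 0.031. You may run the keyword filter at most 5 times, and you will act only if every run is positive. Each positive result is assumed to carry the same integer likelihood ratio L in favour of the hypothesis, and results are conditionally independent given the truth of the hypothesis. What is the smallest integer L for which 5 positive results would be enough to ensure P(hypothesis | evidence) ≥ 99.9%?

8

Prior odds = 0.031/0.969 = 31/969.
Target odds = 0.999/0.001 = 999.
Need L⁵ ≥ 999 ÷ (31/969) = 968031/31.
7⁵ = 16807 < 968031/31 ≤ 32768 = 8⁵, so L = 8.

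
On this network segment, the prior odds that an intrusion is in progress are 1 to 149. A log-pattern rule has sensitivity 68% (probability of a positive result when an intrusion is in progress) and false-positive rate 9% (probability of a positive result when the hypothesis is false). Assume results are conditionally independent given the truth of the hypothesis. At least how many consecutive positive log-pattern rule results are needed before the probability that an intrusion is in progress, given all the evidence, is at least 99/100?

Prior odds = 1/149.
Likelihood ratio of a positive result = 0.68/0.09 = 68/9.
Target odds: 0.99 ÷ 0.01 = 99.
Require (68/9)ⁿ ≥ 99 ÷ (1/149) = 14751.
(68/9)⁴ = 21381376/6561 falls short of 14751 but (68/9)⁵ ≈24622.5 reaches it, so n = 5.

5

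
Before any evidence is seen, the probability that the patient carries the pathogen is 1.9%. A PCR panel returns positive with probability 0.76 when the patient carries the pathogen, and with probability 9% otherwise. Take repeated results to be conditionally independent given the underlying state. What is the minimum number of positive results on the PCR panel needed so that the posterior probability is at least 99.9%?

Prior odds: 0.019 ÷ 0.981 = 19/981.
Likelihood ratio of a positive result = 0.76/0.09 = 76/9.
Target posterior odds = 0.999/0.001 = 999.
Need (19/981) × (76/9)ⁿ ≥ 999, i.e. (76/9)ⁿ ≥ 980019/19.
(76/9)⁵ ≈42939.3 falls short of 980019/19 but (76/9)⁶ ≈362599 reaches it, so n = 6.

6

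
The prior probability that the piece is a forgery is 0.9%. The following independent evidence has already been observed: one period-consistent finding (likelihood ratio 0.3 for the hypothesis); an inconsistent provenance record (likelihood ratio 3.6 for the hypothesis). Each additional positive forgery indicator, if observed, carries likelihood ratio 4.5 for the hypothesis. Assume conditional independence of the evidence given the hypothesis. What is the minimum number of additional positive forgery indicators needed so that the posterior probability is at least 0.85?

5

Prior odds = 0.009/0.991 = 9/991.
Combined Bayes factor of the evidence already in hand = 0.3 × 3.6 = 1.08.
Odds after that evidence = (9/991) × 1.08 = 243/24775.
Target odds = 0.85/0.15 = 17/3.
Need 4.5ⁿ ≥ 17/3 ÷ (243/24775) = 421175/729.
4.5⁴ = 410.0625 falls short of 421175/729 but 4.5⁵ = 1845.28125 reaches it, so n = 5.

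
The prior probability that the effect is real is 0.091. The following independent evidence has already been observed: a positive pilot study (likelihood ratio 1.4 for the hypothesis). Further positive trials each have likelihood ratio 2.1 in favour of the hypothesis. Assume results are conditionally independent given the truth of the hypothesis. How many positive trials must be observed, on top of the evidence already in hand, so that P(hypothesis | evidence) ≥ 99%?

Prior odds = 0.091/0.909 = 91/909.
Bayes factor of the evidence already in hand = 1.4.
Odds after that evidence = (91/909) × 1.4 = 637/4545.
Target odds = 0.99/0.01 = 99.
Need 2.1ⁿ ≥ 99 ÷ (637/4545) = 449955/637.
2.1⁸ ≈378.229 falls short of 449955/637 but 2.1⁹ ≈794.28 reaches it, so n = 9.

9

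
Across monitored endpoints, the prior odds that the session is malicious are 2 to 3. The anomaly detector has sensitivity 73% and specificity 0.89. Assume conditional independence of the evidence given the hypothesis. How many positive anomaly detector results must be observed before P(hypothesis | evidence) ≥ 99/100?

3

Prior odds = 2/3.
False-positive rate = 1 − 0.89 = 0.11; likelihood ratio of a positive = 0.73/0.11 = 73/11.
Target odds: 0.99 ÷ 0.01 = 99.
Require (73/11)ⁿ ≥ 99 ÷ (2/3) = 148.5.
(73/11)² = 5329/121 falls short of 148.5 but (73/11)³ = 389017/1331 reaches it, so n = 3.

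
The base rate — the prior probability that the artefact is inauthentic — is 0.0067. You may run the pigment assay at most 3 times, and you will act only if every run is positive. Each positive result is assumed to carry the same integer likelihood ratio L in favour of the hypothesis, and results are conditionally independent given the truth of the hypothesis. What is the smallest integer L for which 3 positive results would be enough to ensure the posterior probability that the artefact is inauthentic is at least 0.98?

Prior odds = 0.0067/0.9933 = 67/9933.
Target odds = 0.98/0.02 = 49.
Need L³ ≥ 49 ÷ (67/9933) = 486717/67.
19³ = 6859 < 486717/67 ≤ 8000 = 20³, so L = 20.

20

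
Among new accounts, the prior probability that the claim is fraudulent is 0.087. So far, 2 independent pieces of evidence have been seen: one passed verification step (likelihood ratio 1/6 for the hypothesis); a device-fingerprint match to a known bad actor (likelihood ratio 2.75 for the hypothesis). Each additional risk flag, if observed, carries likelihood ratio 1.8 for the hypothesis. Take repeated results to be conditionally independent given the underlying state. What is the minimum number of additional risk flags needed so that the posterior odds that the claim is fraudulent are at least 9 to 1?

Prior odds = 0.087/0.913 = 87/913.
Combined Bayes factor of the evidence already in hand = (1/6) × 2.75 = 11/24.
Odds after that evidence = (87/913) × 11/24 = 29/664.
Target odds = 9.
Need 1.8ⁿ ≥ 9 ÷ (29/664) = 5976/29.
1.8⁹ = 387420489/1953125 falls short of 5976/29 but 1.8¹⁰ ≈357.047 reaches it, so n = 10.

10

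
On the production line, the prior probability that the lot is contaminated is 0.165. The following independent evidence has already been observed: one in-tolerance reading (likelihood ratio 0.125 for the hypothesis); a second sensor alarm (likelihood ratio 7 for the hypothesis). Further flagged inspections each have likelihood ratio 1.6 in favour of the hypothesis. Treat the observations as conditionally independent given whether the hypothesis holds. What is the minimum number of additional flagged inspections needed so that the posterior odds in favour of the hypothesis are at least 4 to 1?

Prior odds = 0.165/0.835 = 33/167.
Combined Bayes factor of the evidence already in hand = 0.125 × 7 = 0.875.
Odds after that evidence = (33/167) × 0.875 = 231/1336.
Target odds = 4.
Need 1.6ⁿ ≥ 4 ÷ (231/1336) = 5344/231.
1.6⁶ = 262144/15625 falls short of 5344/231 but 1.6⁷ = 2097152/78125 reaches it, so n = 7.

7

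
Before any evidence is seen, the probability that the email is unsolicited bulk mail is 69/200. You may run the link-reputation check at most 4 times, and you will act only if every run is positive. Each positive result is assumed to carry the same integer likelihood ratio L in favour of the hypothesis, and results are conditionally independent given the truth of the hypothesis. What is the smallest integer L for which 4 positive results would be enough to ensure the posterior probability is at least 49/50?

4

Prior odds = 0.345/0.655 = 69/131.
Target odds = 0.98/0.02 = 49.
Need L⁴ ≥ 49 ÷ (69/131) = 6419/69.
3⁴ = 81 < 6419/69 ≤ 256 = 4⁴, so L = 4.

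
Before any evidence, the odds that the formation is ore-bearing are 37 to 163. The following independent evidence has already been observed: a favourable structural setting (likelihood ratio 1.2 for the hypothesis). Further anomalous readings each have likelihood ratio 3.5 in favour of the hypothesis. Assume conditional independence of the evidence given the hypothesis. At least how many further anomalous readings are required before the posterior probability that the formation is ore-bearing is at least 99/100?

Prior odds = 37/163.
Bayes factor of the evidence already in hand = 1.2.
Odds after that evidence = (37/163) × 1.2 = 222/815.
Target odds = 0.99/0.01 = 99.
Need 3.5ⁿ ≥ 99 ÷ (222/815) = 26895/74.
3.5⁴ = 150.0625 falls short of 26895/74 but 3.5⁵ = 525.21875 reaches it, so n = 5.

5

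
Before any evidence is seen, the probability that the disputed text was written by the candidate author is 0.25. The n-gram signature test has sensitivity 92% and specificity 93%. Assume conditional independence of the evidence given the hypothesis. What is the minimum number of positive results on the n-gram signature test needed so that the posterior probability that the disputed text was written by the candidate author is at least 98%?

2

Prior odds: 0.25 ÷ 0.75 = 1/3.
False-positive rate = 1 − 0.93 = 0.07; likelihood ratio of a positive = 0.92/0.07 = 92/7.
Target odds: 0.98 ÷ 0.02 = 49.
Need (1/3) × (92/7)ⁿ ≥ 49, i.e. (92/7)ⁿ ≥ 147.
(92/7)¹ = 92/7 falls short of 147 but (92/7)² = 8464/49 reaches it, so n = 2.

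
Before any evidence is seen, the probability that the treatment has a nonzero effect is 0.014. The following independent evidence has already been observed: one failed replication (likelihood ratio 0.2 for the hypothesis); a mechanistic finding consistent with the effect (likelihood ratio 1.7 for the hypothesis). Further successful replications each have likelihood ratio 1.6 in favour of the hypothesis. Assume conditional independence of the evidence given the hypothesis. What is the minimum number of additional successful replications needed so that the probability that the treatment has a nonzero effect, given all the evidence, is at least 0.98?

Prior odds = 0.014/0.986 = 7/493.
Combined Bayes factor of the evidence already in hand = 0.2 × 1.7 = 0.34.
Odds after that evidence = (7/493) × 0.34 = 7/1450.
Target odds = 0.98/0.02 = 49.
Need 1.6ⁿ ≥ 49 ÷ (7/1450) = 10150.
1.6¹⁹ ≈7555.79 falls short of 10150 but 1.6²⁰ ≈12089.3 reaches it, so n = 20.

20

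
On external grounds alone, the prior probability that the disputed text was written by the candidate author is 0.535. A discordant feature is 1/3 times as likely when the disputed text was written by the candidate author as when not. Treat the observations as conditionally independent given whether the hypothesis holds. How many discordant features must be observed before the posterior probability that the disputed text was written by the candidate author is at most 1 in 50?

Prior odds: 0.535 ÷ 0.465 = 107/93.
Likelihood ratio per discordant feature = 1/3.
Target posterior odds = 0.02/0.98 = 1/49.
Need (107/93) × (1/3)ⁿ ≤ 1/49, i.e. (1/3)ⁿ ≤ 93/5243.
(1/3)³ = 1/27 is still above 93/5243 but (1/3)⁴ = 1/81 is at or below it, so n = 4.

4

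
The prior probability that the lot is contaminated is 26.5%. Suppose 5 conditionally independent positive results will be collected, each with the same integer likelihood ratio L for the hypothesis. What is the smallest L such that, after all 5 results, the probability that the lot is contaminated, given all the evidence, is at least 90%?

2

Prior odds = 0.265/0.735 = 53/147.
Target odds = 0.9/0.1 = 9.
Need L⁵ ≥ 9 ÷ (53/147) = 1323/53.
1⁵ = 1 < 1323/53 ≤ 32 = 2⁵, so L = 2.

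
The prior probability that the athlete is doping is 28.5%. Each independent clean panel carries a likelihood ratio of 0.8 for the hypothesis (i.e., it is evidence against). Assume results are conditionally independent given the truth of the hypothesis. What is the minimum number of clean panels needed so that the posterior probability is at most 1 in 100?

Prior odds: 0.285 ÷ 0.715 = 57/143.
Likelihood ratio per clean panel = 0.8.
Target posterior odds = 0.01/0.99 = 1/99.
Need (57/143) × 0.8ⁿ ≤ 1/99, i.e. 0.8ⁿ ≤ 13/513.
0.8¹⁶ ≈0.0281475 is still above 13/513 but 0.8¹⁷ ≈0.022518 is at or below it, so n = 17.

17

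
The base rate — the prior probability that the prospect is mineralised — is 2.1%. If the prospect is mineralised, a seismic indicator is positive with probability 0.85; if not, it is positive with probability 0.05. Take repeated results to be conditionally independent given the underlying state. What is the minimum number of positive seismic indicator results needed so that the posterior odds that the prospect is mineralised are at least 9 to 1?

3

Prior odds: 0.021 ÷ 0.979 = 21/979.
Likelihood ratio of a positive = 0.85/0.05 = 17.
Target odds = 9.
Need (21/979) × 17ⁿ ≥ 9, i.e. 17ⁿ ≥ 2937/7.
17² = 289 falls short of 2937/7 but 17³ = 4913 reaches it, so n = 3.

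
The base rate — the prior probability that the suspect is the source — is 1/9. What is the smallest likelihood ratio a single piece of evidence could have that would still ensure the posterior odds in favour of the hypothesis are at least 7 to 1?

Prior odds = (1/9)/(8/9) = 0.125.
Target odds = 7.
Required Bayes factor = 7 ÷ 0.125 = 56.

56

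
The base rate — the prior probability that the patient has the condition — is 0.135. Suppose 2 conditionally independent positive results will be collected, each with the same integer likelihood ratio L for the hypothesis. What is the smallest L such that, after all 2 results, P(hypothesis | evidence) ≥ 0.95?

12

Prior odds = 0.135/0.865 = 27/173.
Target odds = 0.95/0.05 = 19.
Need L² ≥ 19 ÷ (27/173) = 3287/27.
11² = 121 < 3287/27 ≤ 144 = 12², so L = 12.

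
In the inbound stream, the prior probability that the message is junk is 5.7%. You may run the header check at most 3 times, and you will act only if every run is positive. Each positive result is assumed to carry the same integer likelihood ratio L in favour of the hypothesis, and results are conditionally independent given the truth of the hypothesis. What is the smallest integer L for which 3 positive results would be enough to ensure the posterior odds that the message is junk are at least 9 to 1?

6

Prior odds = 0.057/0.943 = 57/943.
Target odds = 9.
Need L³ ≥ 9 ÷ (57/943) = 2829/19.
5³ = 125 < 2829/19 ≤ 216 = 6³, so L = 6.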